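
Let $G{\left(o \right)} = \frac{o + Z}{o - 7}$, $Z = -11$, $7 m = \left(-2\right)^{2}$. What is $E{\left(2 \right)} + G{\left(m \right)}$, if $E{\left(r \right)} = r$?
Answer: $\frac{163}{45} \approx 3.6222$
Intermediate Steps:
$m = \frac{4}{7}$ ($m = \frac{\left(-2\right)^{2}}{7} = \frac{1}{7} \cdot 4 = \frac{4}{7} \approx 0.57143$)
$G{\left(o \right)} = \frac{-11 + o}{-7 + o}$ ($G{\left(o \right)} = \frac{o - 11}{o - 7} = \frac{-11 + o}{-7 + o}$)
$E{\left(2 \right)} + G{\left(m \right)} = 2 + \frac{-11 + \frac{4}{7}}{-7 + \frac{4}{7}} = 2 + \frac{1}{- \frac{45}{7}} \left(- \frac{73}{7}\right) = 2 - - \frac{73}{45} = 2 + \frac{73}{45} = \frac{163}{45}$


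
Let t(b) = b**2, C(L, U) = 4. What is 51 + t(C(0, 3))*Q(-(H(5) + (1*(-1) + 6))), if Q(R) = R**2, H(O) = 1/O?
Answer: 12091/25 ≈ 483.64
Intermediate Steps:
51 + t(C(0, 3))*Q(-(H(5) + (1*(-1) + 6))) = 51 + 4**2*(-(1/5 + (1*(-1) + 6)))**2 = 51 + 16*(-(1/5 + (-1 + 6)))**2 = 51 + 16*(-(1/5 + 5))**2 = 51 + 16*(-1*26/5)**2 = 51 + 16*(-26/5)**2 = 51 + 16*(676/25) = 51 + 10816/25 = 12091/25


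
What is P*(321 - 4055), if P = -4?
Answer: 14936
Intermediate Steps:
P*(321 - 4055) = -4*(321 - 4055) = -4*(-3734) = 14936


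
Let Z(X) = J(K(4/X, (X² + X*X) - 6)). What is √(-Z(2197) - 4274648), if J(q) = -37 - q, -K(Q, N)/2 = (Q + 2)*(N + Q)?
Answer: I*√207186967902427/2197 ≈ 6551.7*I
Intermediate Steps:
K(Q, N) = -2*(2 + Q)*(N + Q) (K(Q, N) = -2*(Q + 2)*(N + Q) = -2*(2 + Q)*(N + Q))
Z(X) = -61 + 8*X² + 16/X + 32/X² + 8*(-6 + 2*X²)/X (Z(X) = -37 - (-4*((X² + X*X) - 6) - 16/X - 2*16/X² - 2*((X² + X*X) - 6)*4/X) = -37 - (-4*((X² + X²) - 6) - 16/X - 32/X² - 2*((X² + X²) - 6)*4/X) = -37 - (-4*(2*X² - 6) - 16/X - 32/X² - 2*(2*X² - 6)*4/X) = -37 - (-4*(-6 + 2*X²) - 16/X - 32/X² - 2*(-6 + 2*X²)*4/X) = -37 - ((24 - 8*X²) - 16/X - 32/X² - 8*(-6 + 2*X²)/X) = -37 - (24 - 32/X² - 16/X - 8*X² - 8*(-6 + 2*X²)/X) = -37 + (-24 + 8*X² + 16/X + 32/X² + 8*(-6 + 2*X²)/X) = -61 + 8*X² + 16/X + 32/X² + 8*(-6 + 2*X²)/X)
√(-Z(2197) - 4274648) = √(-(-61 - 32/2197 + 8*2197² + 16*2197 + 32/2197²) - 4274648) = √(-(-61 - 32*1/2197 + 8*4826809 + 35152 + 32*(1/4826809)) - 4274648) = √(-(-61 - 32/2197 + 38614472 + 35152 + 32/4826809) - 4274648) = √(-1*186554058464195/4826809 - 4274648) = √(-186554058464195/4826809 - 4274648) = √(-207186967902427/4826809) = I*√207186967902427/2197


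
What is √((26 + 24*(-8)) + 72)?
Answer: I*√94 ≈ 9.6954*I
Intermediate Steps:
√((26 + 24*(-8)) + 72) = √((26 - 192) + 72) = √(-166 + 72) = √(-94) = I*√94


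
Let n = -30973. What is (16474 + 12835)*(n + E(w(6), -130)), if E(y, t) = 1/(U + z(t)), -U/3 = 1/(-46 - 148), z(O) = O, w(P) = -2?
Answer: -22891687032515/25217 ≈ -9.0779e+8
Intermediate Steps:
U = 3/194 (U = -3/(-46 - 148) = -3/(-194) = -3*(-1/194) = 3/194 ≈ 0.015464)
E(y, t) = 1/(3/194 + t)
(16474 + 12835)*(n + E(w(6), -130)) = (16474 + 12835)*(-30973 + 194/(3 + 194*(-130))) = 29309*(-30973 + 194/(3 - 25220)) = 29309*(-30973 + 194/(-25217)) = 29309*(-30973 + 194*(-1/25217)) = 29309*(-30973 - 194/25217) = 29309*(-781046335/25217) = -22891687032515/25217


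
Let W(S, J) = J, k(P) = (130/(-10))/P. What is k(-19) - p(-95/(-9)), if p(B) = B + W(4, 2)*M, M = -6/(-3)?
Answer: -2372/171 ≈ -13.871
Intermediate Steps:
k(P) = -13/P (k(P) = (130*(-⅒))/P = -13/P)
M = 2 (M = -6*(-⅓) = 2)
p(B) = 4 + B (p(B) = B + 2*2 = B + 4 = 4 + B)
k(-19) - p(-95/(-9)) = -13/(-19) - (4 - 95/(-9)) = -13*(-1/19) - (4 - 95*(-⅑)) = 13/19 - (4 + 95/9) = 13/19 - 1*131/9 = 13/19 - 131/9 = -2372/171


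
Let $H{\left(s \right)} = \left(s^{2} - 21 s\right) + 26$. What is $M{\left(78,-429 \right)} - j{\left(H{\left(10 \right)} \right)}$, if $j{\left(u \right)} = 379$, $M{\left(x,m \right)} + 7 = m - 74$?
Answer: $-889$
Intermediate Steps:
$M{\left(x,m \right)} = -81 + m$ ($M{\left(x,m \right)} = -7 + \left(m - 74\right) = -7 + \left(-74 + m\right) = -81 + m$)
$H{\left(s \right)} = 26 + s^{2} - 21 s$
$M{\left(78,-429 \right)} - j{\left(H{\left(10 \right)} \right)} = \left(-81 - 429\right) - 379 = -510 - 379 = -889$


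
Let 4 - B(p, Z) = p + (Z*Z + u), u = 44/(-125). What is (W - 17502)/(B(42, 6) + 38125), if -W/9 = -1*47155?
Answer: 16953875/1585473 ≈ 10.693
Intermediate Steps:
u = -44/125 (u = 44*(-1/125) = -44/125 ≈ -0.35200)
W = 424395 (W = -(-9)*47155 = -9*(-47155) = 424395)
B(p, Z) = 544/125 - p - Z² (B(p, Z) = 4 - (p + (Z*Z - 44/125)) = 4 - (p + (Z² - 44/125)) = 4 - (p + (-44/125 + Z²)) = 4 - (-44/125 + p + Z²) = 4 + (44/125 - p - Z²) = 544/125 - p - Z²)
(W - 17502)/(B(42, 6) + 38125) = (424395 - 17502)/((544/125 - 1*42 - 1*6²) + 38125) = 406893/((544/125 - 42 - 1*36) + 38125) = 406893/((544/125 - 42 - 36) + 38125) = 406893/(-9206/125 + 38125) = 406893/(4756419/125) = 406893*(125/4756419) = 16953875/1585473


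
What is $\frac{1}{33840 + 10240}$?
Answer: $\frac{1}{44080} \approx 2.2686 \cdot 10^{-5}$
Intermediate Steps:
$\frac{1}{33840 + 10240} = \frac{1}{44080}$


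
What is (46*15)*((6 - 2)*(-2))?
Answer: -5520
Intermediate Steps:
(46*15)*((6 - 2)*(-2)) = 690*(4*(-2)) = 690*(-8) = -5520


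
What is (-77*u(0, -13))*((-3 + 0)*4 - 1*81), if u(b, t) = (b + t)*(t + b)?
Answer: 1210209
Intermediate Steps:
u(b, t) = (b + t)² (u(b, t) = (b + t)*(b + t) = (b + t)²)
(-77*u(0, -13))*((-3 + 0)*4 - 1*81) = (-77*(0 - 13)²)*((-3 + 0)*4 - 1*81) = (-77*(-13)²)*(-3*4 - 81) = (-77*169)*(-12 - 81) = -13013*(-93) = 1210209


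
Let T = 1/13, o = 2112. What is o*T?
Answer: 2112/13 ≈ 162.46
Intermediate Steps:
T = 1/13 (T = 1*(1/13) = 1/13 ≈ 0.076923)
o*T = 2112*(1/13) = 2112/13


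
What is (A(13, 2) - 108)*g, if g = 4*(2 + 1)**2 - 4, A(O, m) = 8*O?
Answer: -128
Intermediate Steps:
g = 32 (g = 4*3**2 - 4 = 4*9 - 4 = 36 - 4 = 32)
(A(13, 2) - 108)*g = (8*13 - 108)*32 = (104 - 108)*32 = -4*32 = -128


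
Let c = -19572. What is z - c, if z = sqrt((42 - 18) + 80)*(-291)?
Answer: 19572 - 582*sqrt(26) ≈ 16604.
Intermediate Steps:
z = -582*sqrt(26) (z = sqrt(24 + 80)*(-291) = sqrt(104)*(-291) = (2*sqrt(26))*(-291) = -582*sqrt(26) ≈ -2967.6)
z - c = -582*sqrt(26) - 1*(-19572) = -582*sqrt(26) + 19572 = 19572 - 582*sqrt(26)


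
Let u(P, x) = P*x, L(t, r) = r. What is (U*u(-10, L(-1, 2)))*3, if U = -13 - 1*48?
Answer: 3660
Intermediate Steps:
U = -61 (U = -13 - 48 = -61)
(U*u(-10, L(-1, 2)))*3 = -(-610)*2*3 = -61*(-20)*3 = 1220*3 = 3660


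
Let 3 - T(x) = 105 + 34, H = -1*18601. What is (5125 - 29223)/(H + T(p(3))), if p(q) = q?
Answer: 24098/18737 ≈ 1.2861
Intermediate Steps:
H = -18601
T(x) = -136 (T(x) = 3 - (105 + 34) = 3 - 1*139 = 3 - 139 = -136)
(5125 - 29223)/(H + T(p(3))) = (5125 - 29223)/(-18601 - 136) = -24098/(-18737) = -24098*(-1/18737) = 24098/18737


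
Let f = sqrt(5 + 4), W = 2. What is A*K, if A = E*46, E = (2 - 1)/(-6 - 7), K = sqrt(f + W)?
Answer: -46*sqrt(5)/13 ≈ -7.9122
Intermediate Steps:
f = 3 (f = sqrt(9) = 3)
K = sqrt(5) (K = sqrt(3 + 2) = sqrt(5) ≈ 2.2361)
E = -1/13 (E = 1/(-13) = 1*(-1/13) = -1/13 ≈ -0.076923)
A = -46/13 (A = -1/13*46 = -46/13 ≈ -3.5385)
A*K = -46*sqrt(5)/13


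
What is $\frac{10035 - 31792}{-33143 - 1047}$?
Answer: $\frac{21757}{34190} \approx 0.63636$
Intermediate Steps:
$\frac{10035 - 31792}{-33143 - 1047} = - \frac{21757}{-34190} = \left(-21757\right) \left(- \frac{1}{34190}\right) = \frac{21757}{34190}$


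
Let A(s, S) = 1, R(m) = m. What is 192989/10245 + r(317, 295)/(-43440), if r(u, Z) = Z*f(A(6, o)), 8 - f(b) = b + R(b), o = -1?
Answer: 278843617/14834760 ≈ 18.797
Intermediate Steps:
f(b) = 8 - 2*b (f(b) = 8 - (b + b) = 8 - 2*b)
r(u, Z) = 6*Z (r(u, Z) = Z*(8 - 2*1) = Z*(8 - 2) = Z*6 = 6*Z)
192989/10245 + r(317, 295)/(-43440) = 192989/10245 + (6*295)/(-43440) = 192989*(1/10245) + 1770*(-1/43440) = 192989/10245 - 59/1448 = 278843617/14834760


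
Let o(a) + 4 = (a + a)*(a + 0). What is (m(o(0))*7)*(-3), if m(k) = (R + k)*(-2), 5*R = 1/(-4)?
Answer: -1701/10 ≈ -170.10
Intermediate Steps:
R = -1/20 (R = (1/5)/(-4) = (1/5)*(-1/4) = -1/20 ≈ -0.050000)
o(a) = -4 + 2*a**2 (o(a) = -4 + (a + a)*(a + 0) = -4 + (2*a)*a = -4 + 2*a**2)
m(k) = 1/10 - 2*k (m(k) = (-1/20 + k)*(-2) = 1/10 - 2*k)
(m(o(0))*7)*(-3) = ((1/10 - 2*(-4 + 2*0**2))*7)*(-3) = ((1/10 - 2*(-4 + 2*0))*7)*(-3) = ((1/10 - 2*(-4 + 0))*7)*(-3) = ((1/10 - 2*(-4))*7)*(-3) = ((1/10 + 8)*7)*(-3) = ((81/10)*7)*(-3) = (567/10)*(-3) = -1701/10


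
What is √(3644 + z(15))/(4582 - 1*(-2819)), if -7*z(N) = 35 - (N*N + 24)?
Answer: √20006/17269 ≈ 0.0081905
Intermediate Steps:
z(N) = -11/7 + N²/7 (z(N) = -(35 - (N*N + 24))/7 = -(35 - (N² + 24))/7 = -(35 - (24 + N²))/7 = -(35 + (-24 - N²))/7 = -(11 - N²)/7 = -11/7 + N²/7)
√(3644 + z(15))/(4582 - 1*(-2819)) = √(3644 + (-11/7 + (⅐)*15²))/(4582 - 1*(-2819)) = √(3644 + (-11/7 + (⅐)*225))/(4582 + 2819) = √(3644 + (-11/7 + 225/7))/7401 = √(3644 + 214/7)*(1/7401) = √(25722/7)*(1/7401) = (3*√20006/7)*(1/7401) = √20006/17269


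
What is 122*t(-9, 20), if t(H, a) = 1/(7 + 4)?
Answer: 122/11 ≈ 11.091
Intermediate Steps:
t(H, a) = 1/11
122*t(-9, 20) = 122*(1/11) = 122/11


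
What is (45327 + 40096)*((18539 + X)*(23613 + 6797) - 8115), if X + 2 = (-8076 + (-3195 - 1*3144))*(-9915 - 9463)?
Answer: 725677498673518365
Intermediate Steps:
X = 279333868 (X = -2 + (-8076 + (-3195 - 1*3144))*(-9915 - 9463) = -2 + (-8076 + (-3195 - 3144))*(-19378) = -2 + (-8076 - 6339)*(-19378) = -2 - 14415*(-19378) = -2 + 279333870 = 279333868)
(45327 + 40096)*((18539 + X)*(23613 + 6797) - 8115) = (45327 + 40096)*((18539 + 279333868)*(23613 + 6797) - 8115) = 85423*(279352407*30410 - 8115) = 85423*(8495106696870 - 8115) = 85423*8495106688755 = 725677498673518365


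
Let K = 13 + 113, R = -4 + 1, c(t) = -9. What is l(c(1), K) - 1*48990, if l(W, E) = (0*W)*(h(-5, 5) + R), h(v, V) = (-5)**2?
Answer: -48990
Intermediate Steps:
R = -3
h(v, V) = 25
K = 126
l(W, E) = 0 (l(W, E) = (0*W)*(25 - 3) = 0*22 = 0)
l(c(1), K) - 1*48990 = 0 - 1*48990 = 0 - 48990 = -48990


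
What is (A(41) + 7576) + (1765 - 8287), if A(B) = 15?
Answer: 1069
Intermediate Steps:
(A(41) + 7576) + (1765 - 8287) = (15 + 7576) + (1765 - 8287) = 7591 - 6522 = 1069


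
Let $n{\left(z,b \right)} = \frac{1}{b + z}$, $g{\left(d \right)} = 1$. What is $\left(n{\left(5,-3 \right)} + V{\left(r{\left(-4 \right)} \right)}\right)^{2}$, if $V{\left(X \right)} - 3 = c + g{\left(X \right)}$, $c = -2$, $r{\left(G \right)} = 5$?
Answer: $\frac{25}{4} \approx 6.25$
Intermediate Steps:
$V{\left(X \right)} = 2$ ($V{\left(X \right)} = 3 + \left(-2 + 1\right) = 3 - 1 = 2$)
$\left(n{\left(5,-3 \right)} + V{\left(r{\left(-4 \right)} \right)}\right)^{2} = \left(\frac{1}{-3 + 5} + 2\right)^{2} = \left(\frac{1}{2} + 2\right)^{2} = \left(\frac{5}{2}\right)^{2} = \frac{25}{4}$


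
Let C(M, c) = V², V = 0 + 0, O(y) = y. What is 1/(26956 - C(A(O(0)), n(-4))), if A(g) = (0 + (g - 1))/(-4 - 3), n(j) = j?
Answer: 1/26956 ≈ 3.7097e-5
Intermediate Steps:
V = 0
A(g) = ⅐ - g/7 (A(g) = (0 + (-1 + g))/(-7) = (-1 + g)*(-⅐) = ⅐ - g/7)
C(M, c) = 0 (C(M, c) = 0² = 0)
1/(26956 - C(A(O(0)), n(-4))) = 1/(26956 - 1*0) = 1/(26956 + 0) = 1/26956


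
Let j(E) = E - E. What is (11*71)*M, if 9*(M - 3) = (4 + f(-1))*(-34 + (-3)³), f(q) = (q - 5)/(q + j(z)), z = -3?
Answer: -455323/9 ≈ -50591.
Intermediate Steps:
j(E) = 0
f(q) = (-5 + q)/q (f(q) = (q - 5)/(q + 0) = (-5 + q)/q)
M = -583/9 (M = 3 + ((4 + (-5 - 1)/(-1))*(-34 + (-3)³))/9 = 3 + ((4 - 1*(-6))*(-34 - 27))/9 = 3 + ((4 + 6)*(-61))/9 = 3 + (10*(-61))/9 = 3 + (⅑)*(-610) = 3 - 610/9 = -583/9 ≈ -64.778)
(11*71)*M = (11*71)*(-583/9) = 781*(-583/9) = -455323/9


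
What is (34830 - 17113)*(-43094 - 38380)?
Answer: -1443474858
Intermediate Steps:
(34830 - 17113)*(-43094 - 38380) = 17717*(-81474) = -1443474858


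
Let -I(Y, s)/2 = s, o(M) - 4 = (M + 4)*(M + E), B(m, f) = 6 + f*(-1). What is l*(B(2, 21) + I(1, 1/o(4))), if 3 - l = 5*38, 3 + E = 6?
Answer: 84337/30 ≈ 2811.2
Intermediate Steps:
E = 3 (E = -3 + 6 = 3)
B(m, f) = 6 - f
o(M) = 4 + (3 + M)*(4 + M) (o(M) = 4 + (M + 4)*(M + 3) = 4 + (4 + M)*(3 + M) = 4 + (3 + M)*(4 + M))
I(Y, s) = -2*s
l = -187 (l = 3 - 5*38 = 3 - 1*190 = 3 - 190 = -187)
l*(B(2, 21) + I(1, 1/o(4))) = -187*((6 - 1*21) - 2/(16 + 4² + 7*4)) = -187*((6 - 21) - 2/(16 + 16 + 28)) = -187*(-15 - 2/60) = -187*(-15 - 2*1/60) = -187*(-15 - 1/30) = -187*(-451/30) = 84337/30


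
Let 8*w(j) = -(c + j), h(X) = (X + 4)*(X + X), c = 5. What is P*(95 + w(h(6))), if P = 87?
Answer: 55245/8 ≈ 6905.6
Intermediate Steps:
h(X) = 2*X*(4 + X) (h(X) = (4 + X)*(2*X) = 2*X*(4 + X))
w(j) = -5/8 - j/8 (w(j) = (-(5 + j))/8 = (-5 - j)/8 = -5/8 - j/8)
P*(95 + w(h(6))) = 87*(95 + (-5/8 - 6*(4 + 6)/4)) = 87*(95 + (-5/8 - 6*10/4)) = 87*(95 + (-5/8 - ⅛*120)) = 87*(95 + (-5/8 - 15)) = 87*(95 - 125/8) = 87*(635/8) = 55245/8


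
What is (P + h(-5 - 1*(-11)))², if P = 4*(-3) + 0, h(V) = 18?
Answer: 36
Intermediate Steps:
P = -12 (P = -12 + 0 = -12)
(P + h(-5 - 1*(-11)))² = (-12 + 18)² = 6² = 36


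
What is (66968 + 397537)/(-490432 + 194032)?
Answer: -30967/19760 ≈ -1.5672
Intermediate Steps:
(66968 + 397537)/(-490432 + 194032) = 464505/(-296400) = 464505*(-1/296400) = -30967/19760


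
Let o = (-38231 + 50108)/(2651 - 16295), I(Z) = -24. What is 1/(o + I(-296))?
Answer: -4548/113111 ≈ -0.040208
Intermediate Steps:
o = -3959/4548 (o = 11877/(-13644) = 11877*(-1/13644) = -3959/4548 ≈ -0.87049)
1/(o + I(-296)) = 1/(-3959/4548 - 24) = 1/(-113111/4548) = -4548/113111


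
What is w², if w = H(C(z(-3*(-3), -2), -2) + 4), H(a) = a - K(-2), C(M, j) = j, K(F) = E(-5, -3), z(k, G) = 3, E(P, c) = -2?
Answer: 16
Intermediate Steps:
K(F) = -2
H(a) = 2 + a (H(a) = a - 1*(-2) = a + 2 = 2 + a)
w = 4 (w = 2 + (-2 + 4) = 2 + 2 = 4)
w² = 4² = 16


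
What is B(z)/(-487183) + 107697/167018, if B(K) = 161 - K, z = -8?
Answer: 52439921509/81368330294 ≈ 0.64448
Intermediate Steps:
B(z)/(-487183) + 107697/167018 = (161 - 1*(-8))/(-487183) + 107697/167018 = (161 + 8)*(-1/487183) + 107697*(1/167018) = 169*(-1/487183) + 107697/167018 = -169/487183 + 107697/167018 = 52439921509/81368330294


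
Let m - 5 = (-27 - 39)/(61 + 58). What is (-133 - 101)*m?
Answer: -123786/119 ≈ -1040.2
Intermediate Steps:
m = 529/119 (m = 5 + (-27 - 39)/(61 + 58) = 5 - 66/119 = 529/119 ≈ 4.4454)
(-133 - 101)*m = (-133 - 101)*(529/119) = -234*529/119 = -123786/119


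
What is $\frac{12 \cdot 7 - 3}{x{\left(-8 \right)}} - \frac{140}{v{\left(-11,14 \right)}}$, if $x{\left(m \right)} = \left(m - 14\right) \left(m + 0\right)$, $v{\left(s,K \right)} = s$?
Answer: $\frac{211}{16} \approx 13.188$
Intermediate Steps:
$x{\left(m \right)} = m \left(-14 + m\right)$ ($x{\left(m \right)} = \left(-14 + m\right) m = m \left(-14 + m\right)$)
$\frac{12 \cdot 7 - 3}{x{\left(-8 \right)}} - \frac{140}{v{\left(-11,14 \right)}} = \frac{12 \cdot 7 - 3}{\left(-8\right) \left(-14 - 8\right)} - \frac{140}{-11} = \frac{84 - 3}{\left(-8\right) \left(-22\right)} - - \frac{140}{11} = \frac{81}{176} + \frac{140}{11} = \frac{211}{16}$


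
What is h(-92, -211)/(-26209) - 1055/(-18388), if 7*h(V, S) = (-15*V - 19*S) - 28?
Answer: 94975397/3373517644 ≈ 0.028153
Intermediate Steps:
h(V, S) = -4 - 19*S/7 - 15*V/7 (h(V, S) = ((-15*V - 19*S) - 28)/7 = ((-19*S - 15*V) - 28)/7 = (-28 - 19*S - 15*V)/7 = -4 - 19*S/7 - 15*V/7)
h(-92, -211)/(-26209) - 1055/(-18388) = (-4 - 19/7*(-211) - 15/7*(-92))/(-26209) - 1055/(-18388) = (-4 + 4009/7 + 1380/7)*(-1/26209) - 1055*(-1/18388) = (5361/7)*(-1/26209) + 1055/18388 = -5361/183463 + 1055/18388 = 94975397/3373517644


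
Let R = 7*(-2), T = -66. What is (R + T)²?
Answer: 6400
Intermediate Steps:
R = -14
(R + T)² = (-14 - 66)² = (-80)² = 6400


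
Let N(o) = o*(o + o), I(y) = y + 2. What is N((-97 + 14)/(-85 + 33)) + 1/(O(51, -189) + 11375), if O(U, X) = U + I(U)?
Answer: 6083091/1193816 ≈ 5.0955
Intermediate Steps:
I(y) = 2 + y
O(U, X) = 2 + 2*U (O(U, X) = U + (2 + U) = 2 + 2*U)
N(o) = 2*o² (N(o) = o*(2*o) = 2*o²)
N((-97 + 14)/(-85 + 33)) + 1/(O(51, -189) + 11375) = 2*((-97 + 14)/(-85 + 33))² + 1/((2 + 2*51) + 11375) = 2*(-83/(-52))² + 1/((2 + 102) + 11375) = 2*(-83*(-1/52))² + 1/(104 + 11375) = 2*(83/52)² + 1/11479 = 2*(6889/2704) + 1/11479 = 6889/1352 + 1/11479 = 6083091/1193816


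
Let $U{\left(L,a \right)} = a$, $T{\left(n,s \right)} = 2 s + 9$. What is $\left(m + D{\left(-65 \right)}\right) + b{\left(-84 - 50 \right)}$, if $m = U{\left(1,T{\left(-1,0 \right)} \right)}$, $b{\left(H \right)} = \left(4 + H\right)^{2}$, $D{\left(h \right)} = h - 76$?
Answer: $16768$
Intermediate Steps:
$T{\left(n,s \right)} = 9 + 2 s$
$D{\left(h \right)} = -76 + h$ ($D{\left(h \right)} = h - 76 = -76 + h$)
$m = 9$ ($m = 9 + 2 \cdot 0 = 9 + 0 = 9$)
$\left(m + D{\left(-65 \right)}\right) + b{\left(-84 - 50 \right)} = \left(9 - 141\right) + \left(4 - 134\right)^{2} = -132 + \left(-130\right)^{2} = -132 + 16900 = 16768$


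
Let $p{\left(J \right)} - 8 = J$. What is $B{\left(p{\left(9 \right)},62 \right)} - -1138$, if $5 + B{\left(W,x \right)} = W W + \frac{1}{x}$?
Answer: $\frac{88165}{62} \approx 1422.0$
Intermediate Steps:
$p{\left(J \right)} = 8 + J$
$B{\left(W,x \right)} = -5 + W^{2} + \frac{1}{x}$ ($B{\left(W,x \right)} = -5 + \left(W W + \frac{1}{x}\right) = -5 + \left(W^{2} + \frac{1}{x}\right) = -5 + W^{2} + \frac{1}{x}$)
$B{\left(p{\left(9 \right)},62 \right)} - -1138 = \left(-5 + \left(8 + 9\right)^{2} + \frac{1}{62}\right) - -1138 = \left(-5 + 17^{2} + \frac{1}{62}\right) + 1138 = \left(-5 + 289 + \frac{1}{62}\right) + 1138 = \frac{17609}{62} + 1138 = \frac{88165}{62}$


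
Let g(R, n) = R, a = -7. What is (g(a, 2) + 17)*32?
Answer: 320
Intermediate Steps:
(g(a, 2) + 17)*32 = (-7 + 17)*32 = 10*32 = 320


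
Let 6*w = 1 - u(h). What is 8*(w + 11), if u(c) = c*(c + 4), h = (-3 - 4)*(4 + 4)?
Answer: -11380/3 ≈ -3793.3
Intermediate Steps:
h = -56 (h = -7*8 = -56)
u(c) = c*(4 + c)
w = -2911/6 (w = (1 - (-56)*(4 - 56))/6 = (1 - (-56)*(-52))/6 = (1 - 1*2912)/6 = (1 - 2912)/6 = (1/6)*(-2911) = -2911/6 ≈ -485.17)
8*(w + 11) = 8*(-2911/6 + 11) = 8*(-2845/6) = -11380/3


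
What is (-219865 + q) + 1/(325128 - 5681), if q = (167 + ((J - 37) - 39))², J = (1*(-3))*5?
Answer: -68390088782/319447 ≈ -2.1409e+5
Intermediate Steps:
J = -15 (J = -3*5 = -15)
q = 5776 (q = (167 + ((-15 - 37) - 39))² = (167 + (-52 - 39))² = (167 - 91)² = 76² = 5776)
(-219865 + q) + 1/(325128 - 5681) = (-219865 + 5776) + 1/(325128 - 5681) = -214089 + 1/319447 = -68390088782/319447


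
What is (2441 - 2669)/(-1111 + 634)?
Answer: 76/159 ≈ 0.47799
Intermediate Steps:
(2441 - 2669)/(-1111 + 634) = -228/(-477) = -228*(-1/477) = 76/159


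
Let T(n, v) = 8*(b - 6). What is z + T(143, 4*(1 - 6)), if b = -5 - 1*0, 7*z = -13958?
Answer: -2082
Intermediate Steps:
z = -1994 (z = (⅐)*(-13958) = -1994)
b = -5 (b = -5 + 0 = -5)
T(n, v) = -88 (T(n, v) = 8*(-5 - 6) = 8*(-11) = -88)
z + T(143, 4*(1 - 6)) = -1994 - 88 = -2082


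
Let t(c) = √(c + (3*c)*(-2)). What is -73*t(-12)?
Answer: -146*√15 ≈ -565.46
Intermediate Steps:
t(c) = √5*√(-c) (t(c) = √(c - 6*c) = √(-5*c) = √5*√(-c))
-73*t(-12) = -73*√5*√(-1*(-12)) = -73*√5*√12 = -73*√5*2*√3 = -146*√15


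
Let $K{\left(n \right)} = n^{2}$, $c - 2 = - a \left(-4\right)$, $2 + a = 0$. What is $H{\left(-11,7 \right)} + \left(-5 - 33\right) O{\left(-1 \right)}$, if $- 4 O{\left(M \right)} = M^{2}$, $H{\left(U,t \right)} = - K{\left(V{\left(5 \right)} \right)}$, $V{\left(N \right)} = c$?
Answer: $- \frac{53}{2} \approx -26.5$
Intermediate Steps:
$a = -2$ ($a = -2 + 0 = -2$)
$c = -6$ ($c = 2 + \left(-1\right) \left(-2\right) \left(-4\right) = 2 + 2 \left(-4\right) = 2 - 8 = -6$)
$V{\left(N \right)} = -6$
$H{\left(U,t \right)} = -36$ ($H{\left(U,t \right)} = - \left(-6\right)^{2} = \left(-1\right) 36 = -36$)
$O{\left(M \right)} = - \frac{M^{2}}{4}$
$H{\left(-11,7 \right)} + \left(-5 - 33\right) O{\left(-1 \right)} = -36 + \left(-5 - 33\right) \left(- \frac{\left(-1\right)^{2}}{4}\right) = -36 - 38 \left(\left(- \frac{1}{4}\right) 1\right) = -36 - - \frac{19}{2} = -36 + \frac{19}{2} = - \frac{53}{2}$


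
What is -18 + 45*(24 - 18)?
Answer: 252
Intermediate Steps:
-18 + 45*(24 - 18) = -18 + 45*6 = -18 + 270 = 252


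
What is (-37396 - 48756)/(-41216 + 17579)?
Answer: 86152/23637 ≈ 3.6448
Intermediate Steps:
(-37396 - 48756)/(-41216 + 17579) = -86152/(-23637) = -86152*(-1/23637) = 86152/23637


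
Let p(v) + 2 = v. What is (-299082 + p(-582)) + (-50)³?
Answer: -424666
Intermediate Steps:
p(v) = -2 + v
(-299082 + p(-582)) + (-50)³ = (-299082 + (-2 - 582)) + (-50)³ = (-299082 - 584) - 125000 = -299666 - 125000 = -424666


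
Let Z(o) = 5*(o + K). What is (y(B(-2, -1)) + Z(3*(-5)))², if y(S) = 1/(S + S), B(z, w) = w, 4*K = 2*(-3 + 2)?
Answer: 6084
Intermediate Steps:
K = -½ (K = (2*(-3 + 2))/4 = (2*(-1))/4 = (¼)*(-2) = -½ ≈ -0.50000)
y(S) = 1/(2*S)
Z(o) = -5/2 + 5*o (Z(o) = 5*(o - ½) = 5*(-½ + o) = -5/2 + 5*o)
(y(B(-2, -1)) + Z(3*(-5)))² = ((½)/(-1) + (-5/2 + 5*(3*(-5))))² = ((½)*(-1) + (-5/2 + 5*(-15)))² = (-½ + (-5/2 - 75))² = (-½ - 155/2)² = (-78)² = 6084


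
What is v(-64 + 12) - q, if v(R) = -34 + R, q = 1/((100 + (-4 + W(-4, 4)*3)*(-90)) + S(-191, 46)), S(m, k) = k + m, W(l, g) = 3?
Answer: -42569/495 ≈ -85.998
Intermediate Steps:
q = -1/495 (q = 1/((100 + (-4 + 3*3)*(-90)) + (46 - 191)) = 1/((100 + (-4 + 9)*(-90)) - 145) = 1/((100 + 5*(-90)) - 145) = 1/((100 - 450) - 145) = 1/(-350 - 145) = 1/(-495) = -1/495 ≈ -0.0020202)
v(-64 + 12) - q = (-34 + (-64 + 12)) - 1*(-1/495) = (-34 - 52) + 1/495 = -86 + 1/495 = -42569/495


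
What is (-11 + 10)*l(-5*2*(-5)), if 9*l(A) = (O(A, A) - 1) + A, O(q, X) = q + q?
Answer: -149/9 ≈ -16.556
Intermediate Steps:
O(q, X) = 2*q
l(A) = -⅑ + A/3 (l(A) = ((2*A - 1) + A)/9 = ((-1 + 2*A) + A)/9 = (-1 + 3*A)/9 = -⅑ + A/3)
(-11 + 10)*l(-5*2*(-5)) = (-11 + 10)*(-⅑ + (-5*2*(-5))/3) = -(-⅑ + (-10*(-5))/3) = -(-⅑ + (⅓)*50) = -(-⅑ + 50/3) = -1*149/9 = -149/9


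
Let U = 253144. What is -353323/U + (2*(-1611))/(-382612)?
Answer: -33592497427/24213983032 ≈ -1.3873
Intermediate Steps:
-353323/U + (2*(-1611))/(-382612) = -353323/253144 + (2*(-1611))/(-382612) = -353323*1/253144 - 3222*(-1/382612) = -353323/253144 + 1611/191306 = -33592497427/24213983032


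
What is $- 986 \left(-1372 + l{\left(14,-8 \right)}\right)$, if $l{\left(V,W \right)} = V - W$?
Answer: $1331100$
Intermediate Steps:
$- 986 \left(-1372 + l{\left(14,-8 \right)}\right) = - 986 \left(-1372 + \left(14 - -8\right)\right) = - 986 \left(-1372 + \left(14 + 8\right)\right) = - 986 \left(-1372 + 22\right) = \left(-986\right) \left(-1350\right) = 1331100$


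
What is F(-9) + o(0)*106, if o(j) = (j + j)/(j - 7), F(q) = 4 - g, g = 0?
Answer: 4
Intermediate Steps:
F(q) = 4 (F(q) = 4 - 1*0 = 4 + 0 = 4)
o(j) = 2*j/(-7 + j) (o(j) = (2*j)/(-7 + j) = 2*j/(-7 + j))
F(-9) + o(0)*106 = 4 + (2*0/(-7 + 0))*106 = 4 + (2*0/(-7))*106 = 4 + (2*0*(-⅐))*106 = 4 + 0*106 = 4 + 0 = 4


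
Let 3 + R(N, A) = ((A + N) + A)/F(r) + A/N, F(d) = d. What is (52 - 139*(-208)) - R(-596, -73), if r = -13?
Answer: 223993135/7748 ≈ 28910.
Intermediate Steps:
R(N, A) = -3 - 2*A/13 - N/13 + A/N (R(N, A) = -3 + (((A + N) + A)/(-13) + A/N) = -3 + ((N + 2*A)*(-1/13) + A/N) = -3 + ((-2*A/13 - N/13) + A/N) = -3 + (-2*A/13 - N/13 + A/N) = -3 - 2*A/13 - N/13 + A/N)
(52 - 139*(-208)) - R(-596, -73) = (52 - 139*(-208)) - (-73 - 1/13*(-596)*(39 - 596 + 2*(-73)))/(-596) = (52 + 28912) - (-1)*(-73 - 1/13*(-596)*(39 - 596 - 146))/596 = 28964 - (-1)*(-73 - 1/13*(-596)*(-703))/596 = 28964 - (-1)*(-73 - 418988/13)/596 = 28964 - (-1)*(-419937)/(596*13) = 28964 - 1*419937/7748 = 28964 - 419937/7748 = 223993135/7748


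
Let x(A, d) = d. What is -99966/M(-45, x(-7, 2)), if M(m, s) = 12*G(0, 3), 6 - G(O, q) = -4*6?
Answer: -16661/60 ≈ -277.68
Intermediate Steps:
G(O, q) = 30 (G(O, q) = 6 - (-4)*6 = 6 - 1*(-24) = 6 + 24 = 30)
M(m, s) = 360 (M(m, s) = 12*30 = 360)
-99966/M(-45, x(-7, 2)) = -99966/360 = -99966*1/360 = -16661/60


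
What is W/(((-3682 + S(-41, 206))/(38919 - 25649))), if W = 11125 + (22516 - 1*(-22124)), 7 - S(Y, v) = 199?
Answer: -370000775/1937 ≈ -1.9102e+5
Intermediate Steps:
S(Y, v) = -192 (S(Y, v) = 7 - 1*199 = 7 - 199 = -192)
W = 55765 (W = 11125 + (22516 + 22124) = 11125 + 44640 = 55765)
W/(((-3682 + S(-41, 206))/(38919 - 25649))) = 55765/(((-3682 - 192)/(38919 - 25649))) = 55765/((-3874/13270)) = 55765/((-3874*1/13270)) = 55765/(-1937/6635) = 55765*(-6635/1937) = -370000775/1937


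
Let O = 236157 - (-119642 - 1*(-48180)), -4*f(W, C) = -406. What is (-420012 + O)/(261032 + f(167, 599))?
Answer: -224786/522267 ≈ -0.43040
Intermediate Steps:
f(W, C) = 203/2 (f(W, C) = -¼*(-406) = 203/2)
O = 307619 (O = 236157 - (-119642 + 48180) = 236157 - 1*(-71462) = 236157 + 71462 = 307619)
(-420012 + O)/(261032 + f(167, 599)) = (-420012 + 307619)/(261032 + 203/2) = -112393/522267/2 = -112393*2/522267 = -224786/522267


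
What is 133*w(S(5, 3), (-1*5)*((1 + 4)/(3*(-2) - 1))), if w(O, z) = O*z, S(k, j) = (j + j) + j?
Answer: 4275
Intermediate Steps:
S(k, j) = 3*j (S(k, j) = 2*j + j = 3*j)
133*w(S(5, 3), (-1*5)*((1 + 4)/(3*(-2) - 1))) = 133*((3*3)*((-1*5)*((1 + 4)/(3*(-2) - 1)))) = 133*(9*(-25/(-6 - 1))) = 133*(9*(-25/(-7))) = 133*(9*(-25*(-1)/7)) = 133*(9*(-5*(-5/7))) = 133*(9*(25/7)) = 133*(225/7) = 4275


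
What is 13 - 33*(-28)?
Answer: 937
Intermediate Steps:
13 - 33*(-28) = 13 + 924 = 937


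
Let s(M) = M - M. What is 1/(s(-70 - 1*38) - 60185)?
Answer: -1/60185 ≈ -1.6615e-5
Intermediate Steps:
s(M) = 0
1/(s(-70 - 1*38) - 60185) = 1/(0 - 60185) = 1/(-60185) = -1/60185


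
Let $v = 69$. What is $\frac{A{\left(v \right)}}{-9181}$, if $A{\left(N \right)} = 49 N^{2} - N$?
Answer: $- \frac{233220}{9181} \approx -25.402$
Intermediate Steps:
$A{\left(N \right)} = - N + 49 N^{2}$
$\frac{A{\left(v \right)}}{-9181} = \frac{69 \left(-1 + 49 \cdot 69\right)}{-9181} = 69 \left(-1 + 3381\right) \left(- \frac{1}{9181}\right) = 69 \cdot 3380 \left(- \frac{1}{9181}\right) = 233220 \left(- \frac{1}{9181}\right) = - \frac{233220}{9181}$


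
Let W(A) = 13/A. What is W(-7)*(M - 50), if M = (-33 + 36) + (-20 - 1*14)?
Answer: 1053/7 ≈ 150.43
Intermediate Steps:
M = -31 (M = 3 + (-20 - 14) = 3 - 34 = -31)
W(-7)*(M - 50) = (13/(-7))*(-31 - 50) = (13*(-1/7))*(-81) = -13/7*(-81) = 1053/7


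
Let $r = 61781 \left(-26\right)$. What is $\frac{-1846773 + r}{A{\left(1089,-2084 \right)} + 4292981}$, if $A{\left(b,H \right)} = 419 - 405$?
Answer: $- \frac{493297}{613285} \approx -0.80435$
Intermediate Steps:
$r = -1606306$
$A{\left(b,H \right)} = 14$ ($A{\left(b,H \right)} = 419 - 405 = 14$)
$\frac{-1846773 + r}{A{\left(1089,-2084 \right)} + 4292981} = \frac{-1846773 - 1606306}{14 + 4292981} = - \frac{3453079}{4292995} = \left(-3453079\right) \frac{1}{4292995} = - \frac{493297}{613285}$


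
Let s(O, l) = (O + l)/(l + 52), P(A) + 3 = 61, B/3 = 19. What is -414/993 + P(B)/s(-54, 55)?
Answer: 2054048/331 ≈ 6205.6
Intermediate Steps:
B = 57 (B = 3*19 = 57)
P(A) = 58 (P(A) = -3 + 61 = 58)
s(O, l) = (O + l)/(52 + l)
-414/993 + P(B)/s(-54, 55) = -414/993 + 58/(((-54 + 55)/(52 + 55))) = -414*1/993 + 58/((1/107)) = -138/331 + 58/(((1/107)*1)) = -138/331 + 58/(1/107) = -138/331 + 58*107 = -138/331 + 6206 = 2054048/331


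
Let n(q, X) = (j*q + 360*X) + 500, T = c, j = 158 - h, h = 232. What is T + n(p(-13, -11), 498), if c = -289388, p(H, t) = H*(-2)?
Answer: -111532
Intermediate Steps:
j = -74 (j = 158 - 1*232 = 158 - 232 = -74)
p(H, t) = -2*H
T = -289388
n(q, X) = 500 - 74*q + 360*X (n(q, X) = (-74*q + 360*X) + 500 = 500 - 74*q + 360*X)
T + n(p(-13, -11), 498) = -289388 + (500 - (-148)*(-13) + 360*498) = -289388 + (500 - 74*26 + 179280) = -289388 + (500 - 1924 + 179280) = -289388 + 177856 = -111532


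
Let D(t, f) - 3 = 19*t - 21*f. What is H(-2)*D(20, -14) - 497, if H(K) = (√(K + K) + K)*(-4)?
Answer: 4919 - 5416*I ≈ 4919.0 - 5416.0*I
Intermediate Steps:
D(t, f) = 3 - 21*f + 19*t (D(t, f) = 3 + (19*t - 21*f) = 3 + (-21*f + 19*t) = 3 - 21*f + 19*t)
H(K) = -4*K - 4*√2*√K (H(K) = (√(2*K) + K)*(-4) = (√2*√K + K)*(-4) = (K + √2*√K)*(-4) = -4*K - 4*√2*√K)
H(-2)*D(20, -14) - 497 = (-4*(-2) - 4*√2*√(-2))*(3 - 21*(-14) + 19*20) - 497 = (8 - 4*√2*I*√2)*(3 + 294 + 380) - 497 = (8 - 8*I)*677 - 497 = (5416 - 5416*I) - 497 = 4919 - 5416*I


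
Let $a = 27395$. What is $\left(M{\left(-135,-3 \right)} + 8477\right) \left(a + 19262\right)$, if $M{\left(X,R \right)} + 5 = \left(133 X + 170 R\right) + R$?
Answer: $-466383372$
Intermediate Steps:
$M{\left(X,R \right)} = -5 + 133 X + 171 R$ ($M{\left(X,R \right)} = -5 + \left(\left(133 X + 170 R\right) + R\right) = -5 + \left(133 X + 171 R\right) = -5 + 133 X + 171 R$)
$\left(M{\left(-135,-3 \right)} + 8477\right) \left(a + 19262\right) = \left(\left(-5 + 133 \left(-135\right) + 171 \left(-3\right)\right) + 8477\right) \left(27395 + 19262\right) = \left(\left(-5 - 17955 - 513\right) + 8477\right) 46657 = \left(-18473 + 8477\right) 46657 = \left(-9996\right) 46657 = -466383372$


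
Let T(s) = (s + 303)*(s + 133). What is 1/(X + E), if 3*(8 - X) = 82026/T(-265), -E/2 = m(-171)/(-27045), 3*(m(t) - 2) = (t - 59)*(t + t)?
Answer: 22609620/347964209 ≈ 0.064977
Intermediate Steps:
m(t) = 2 + 2*t*(-59 + t)/3 (m(t) = 2 + ((t - 59)*(t + t))/3 = 2 + ((-59 + t)*(2*t))/3 = 2 + (2*t*(-59 + t))/3 = 2 + 2*t*(-59 + t)/3)
T(s) = (133 + s)*(303 + s) (T(s) = (303 + s)*(133 + s) = (133 + s)*(303 + s))
E = 52444/27045 (E = -2*(2 - 118/3*(-171) + (⅔)*(-171)²)/(-27045) = -2*(2 + 6726 + (⅔)*29241)*(-1)/27045 = -2*(2 + 6726 + 19494)*(-1)/27045 = -52444*(-1)/27045 = -2*(-26222/27045) = 52444/27045 ≈ 1.9391)
X = 11245/836 (X = 8 - 27342/(40299 + (-265)² + 436*(-265)) = 8 - 27342/(40299 + 70225 - 115540) = 8 - 27342/(-5016) = 8 - 27342*(-1)/5016 = 8 - ⅓*(-13671/836) = 8 + 4557/836 = 11245/836 ≈ 13.451)
1/(X + E) = 1/(11245/836 + 52444/27045) = 1/(347964209/22609620) = 22609620/347964209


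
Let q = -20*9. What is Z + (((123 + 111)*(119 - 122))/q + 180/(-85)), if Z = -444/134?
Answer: -17439/11390 ≈ -1.5311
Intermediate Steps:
q = -180
Z = -222/67 (Z = -444*1/134 = -222/67 ≈ -3.3134)
Z + (((123 + 111)*(119 - 122))/q + 180/(-85)) = -222/67 + (((123 + 111)*(119 - 122))/(-180) + 180/(-85)) = -222/67 + ((234*(-3))*(-1/180) + 180*(-1/85)) = -222/67 + (-702*(-1/180) - 36/17) = -222/67 + (39/10 - 36/17) = -222/67 + 303/170 = -17439/11390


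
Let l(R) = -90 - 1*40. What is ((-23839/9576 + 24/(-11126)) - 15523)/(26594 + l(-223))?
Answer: -827062934893/1409771365632 ≈ -0.58666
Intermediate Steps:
l(R) = -130 (l(R) = -90 - 40 = -130)
((-23839/9576 + 24/(-11126)) - 15523)/(26594 + l(-223)) = ((-23839/9576 + 24/(-11126)) - 15523)/(26594 - 130) = ((-23839*1/9576 + 24*(-1/11126)) - 15523)/26464 = ((-23839/9576 - 12/5563) - 15523)*(1/26464) = (-132731269/53271288 - 15523)*(1/26464) = -827062934893/53271288*1/26464 = -827062934893/1409771365632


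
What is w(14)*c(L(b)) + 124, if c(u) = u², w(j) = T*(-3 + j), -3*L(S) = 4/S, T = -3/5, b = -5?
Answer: 46324/375 ≈ 123.53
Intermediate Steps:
T = -⅗ (T = -3*⅕ = -⅗ ≈ -0.60000)
L(S) = -4/(3*S)
w(j) = 9/5 - 3*j/5 (w(j) = -3*(-3 + j)/5 = 9/5 - 3*j/5)
w(14)*c(L(b)) + 124 = (9/5 - ⅗*14)*(-4/3/(-5))² + 124 = (9/5 - 42/5)*(-4/3*(-⅕))² + 124 = -33*(4/15)²/5 + 124 = -33/5*16/225 + 124 = -176/375 + 124 = 46324/375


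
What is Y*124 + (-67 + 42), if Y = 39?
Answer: 4811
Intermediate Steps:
Y*124 + (-67 + 42) = 39*124 + (-67 + 42) = 4836 - 25 = 4811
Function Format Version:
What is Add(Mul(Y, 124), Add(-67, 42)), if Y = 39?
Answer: 4811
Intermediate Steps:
Add(Mul(Y, 124), Add(-67, 42)) = Add(Mul(39, 124), Add(-67, 42)) = Add(4836, -25) = 4811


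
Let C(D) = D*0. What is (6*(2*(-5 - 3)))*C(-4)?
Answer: 0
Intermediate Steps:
C(D) = 0
(6*(2*(-5 - 3)))*C(-4) = (6*(2*(-5 - 3)))*0 = (6*(2*(-8)))*0 = (6*(-16))*0 = -96*0 = 0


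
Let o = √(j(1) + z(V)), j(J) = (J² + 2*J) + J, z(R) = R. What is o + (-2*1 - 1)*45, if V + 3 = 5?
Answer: -135 + √6 ≈ -132.55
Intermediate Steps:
V = 2 (V = -3 + 5 = 2)
j(J) = J² + 3*J
o = √6 (o = √(1*(3 + 1) + 2) = √(1*4 + 2) = √(4 + 2) = √6 ≈ 2.4495)
o + (-2*1 - 1)*45 = √6 + (-2*1 - 1)*45 = √6 + (-2 - 1)*45 = √6 - 3*45 = √6 - 135 = -135 + √6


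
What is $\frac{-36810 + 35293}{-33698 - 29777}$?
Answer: $\frac{1517}{63475} \approx 0.023899$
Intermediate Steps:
$\frac{-36810 + 35293}{-33698 - 29777} = - \frac{1517}{-63475} = \left(-1517\right) \left(- \frac{1}{63475}\right) = \frac{1517}{63475}$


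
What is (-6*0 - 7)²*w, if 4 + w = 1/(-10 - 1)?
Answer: -2205/11 ≈ -200.45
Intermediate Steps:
w = -45/11 (w = -4 + 1/(-10 - 1) = -4 + 1/(-11) = -4 - 1/11 = -45/11 ≈ -4.0909)
(-6*0 - 7)²*w = (-6*0 - 7)²*(-45/11) = (0 - 7)²*(-45/11) = (-7)²*(-45/11) = 49*(-45/11) = -2205/11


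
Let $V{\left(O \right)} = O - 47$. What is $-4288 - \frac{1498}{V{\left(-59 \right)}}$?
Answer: $- \frac{226515}{53} \approx -4273.9$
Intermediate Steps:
$V{\left(O \right)} = -47 + O$
$-4288 - \frac{1498}{V{\left(-59 \right)}} = -4288 - \frac{1498}{-47 - 59} = -4288 - \frac{1498}{-106} = -4288 - - \frac{749}{53} = -4288 + \frac{749}{53} = - \frac{226515}{53}$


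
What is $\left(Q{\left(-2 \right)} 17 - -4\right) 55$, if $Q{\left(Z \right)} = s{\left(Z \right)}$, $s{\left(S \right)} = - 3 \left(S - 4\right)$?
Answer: $17050$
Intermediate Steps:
$s{\left(S \right)} = 12 - 3 S$ ($s{\left(S \right)} = - 3 \left(-4 + S\right) = 12 - 3 S$)
$Q{\left(Z \right)} = 12 - 3 Z$
$\left(Q{\left(-2 \right)} 17 - -4\right) 55 = \left(\left(12 - -6\right) 17 - -4\right) 55 = \left(\left(12 + 6\right) 17 + \left(-1 + 5\right)\right) 55 = \left(18 \cdot 17 + 4\right) 55 = \left(306 + 4\right) 55 = 310 \cdot 55 = 17050$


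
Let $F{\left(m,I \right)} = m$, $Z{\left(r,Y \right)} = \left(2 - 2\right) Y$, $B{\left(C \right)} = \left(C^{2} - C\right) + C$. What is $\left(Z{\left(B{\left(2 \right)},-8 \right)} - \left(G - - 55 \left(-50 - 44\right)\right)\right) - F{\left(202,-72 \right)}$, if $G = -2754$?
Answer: $7722$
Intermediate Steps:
$B{\left(C \right)} = C^{2}$
$Z{\left(r,Y \right)} = 0$ ($Z{\left(r,Y \right)} = 0 Y = 0$)
$\left(Z{\left(B{\left(2 \right)},-8 \right)} - \left(G - - 55 \left(-50 - 44\right)\right)\right) - F{\left(202,-72 \right)} = \left(0 - \left(-2754 - - 55 \left(-50 - 44\right)\right)\right) - 202 = \left(0 - \left(-2754 - \left(-55\right) \left(-94\right)\right)\right) - 202 = \left(0 - \left(-2754 - 5170\right)\right) - 202 = \left(0 - -7924\right) - 202 = \left(0 + 7924\right) - 202 = 7924 - 202 = 7722$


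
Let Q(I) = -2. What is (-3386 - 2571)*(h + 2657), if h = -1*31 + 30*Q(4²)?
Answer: -15285662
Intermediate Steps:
h = -91 (h = -1*31 + 30*(-2) = -31 - 60 = -91)
(-3386 - 2571)*(h + 2657) = (-3386 - 2571)*(-91 + 2657) = -5957*2566 = -15285662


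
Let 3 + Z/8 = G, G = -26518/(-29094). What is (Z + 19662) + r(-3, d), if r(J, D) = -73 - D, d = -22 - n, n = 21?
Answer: 285343648/14547 ≈ 19615.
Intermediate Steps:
d = -43 (d = -22 - 1*21 = -22 - 21 = -43)
G = 13259/14547 (G = -26518*(-1/29094) = 13259/14547 ≈ 0.91146)
Z = -243056/14547 (Z = -24 + 8*(13259/14547) = -24 + 106072/14547 = -243056/14547 ≈ -16.708)
(Z + 19662) + r(-3, d) = (-243056/14547 + 19662) + (-73 - 1*(-43)) = 285780058/14547 + (-73 + 43) = 285780058/14547 - 30 = 285343648/14547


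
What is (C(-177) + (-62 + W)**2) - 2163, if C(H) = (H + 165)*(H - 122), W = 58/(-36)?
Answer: 1772725/324 ≈ 5471.4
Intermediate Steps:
W = -29/18 (W = 58*(-1/36) = -29/18 ≈ -1.6111)
C(H) = (-122 + H)*(165 + H) (C(H) = (165 + H)*(-122 + H) = (-122 + H)*(165 + H))
(C(-177) + (-62 + W)**2) - 2163 = ((-20130 + (-177)**2 + 43*(-177)) + (-62 - 29/18)**2) - 2163 = ((-20130 + 31329 - 7611) + (-1145/18)**2) - 2163 = (3588 + 1311025/324) - 2163 = 2473537/324 - 2163 = 1772725/324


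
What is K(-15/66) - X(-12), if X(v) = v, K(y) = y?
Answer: 259/22 ≈ 11.773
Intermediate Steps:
K(-15/66) - X(-12) = -15/66 - 1*(-12) = -15*1/66 + 12 = -5/22 + 12 = 259/22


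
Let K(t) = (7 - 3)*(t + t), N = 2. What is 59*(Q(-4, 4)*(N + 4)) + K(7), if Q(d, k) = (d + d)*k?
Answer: -11272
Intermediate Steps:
Q(d, k) = 2*d*k (Q(d, k) = (2*d)*k = 2*d*k)
K(t) = 8*t (K(t) = 4*(2*t) = 8*t)
59*(Q(-4, 4)*(N + 4)) + K(7) = 59*((2*(-4)*4)*(2 + 4)) + 8*7 = 59*(-32*6) + 56 = 59*(-192) + 56 = -11328 + 56 = -11272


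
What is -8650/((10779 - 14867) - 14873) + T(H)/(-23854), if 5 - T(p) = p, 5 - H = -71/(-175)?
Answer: 36107646269/79151746450 ≈ 0.45618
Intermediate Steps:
H = 804/175 (H = 5 - (-71)/(-175) = 5 - (-71)*(-1)/175 = 5 - 1*71/175 = 5 - 71/175 = 804/175 ≈ 4.5943)
T(p) = 5 - p
-8650/((10779 - 14867) - 14873) + T(H)/(-23854) = -8650/((10779 - 14867) - 14873) + (5 - 1*804/175)/(-23854) = -8650/(-4088 - 14873) + (5 - 804/175)*(-1/23854) = -8650/(-18961) + (71/175)*(-1/23854) = -8650*(-1/18961) - 71/4174450 = 8650/18961 - 71/4174450 = 36107646269/79151746450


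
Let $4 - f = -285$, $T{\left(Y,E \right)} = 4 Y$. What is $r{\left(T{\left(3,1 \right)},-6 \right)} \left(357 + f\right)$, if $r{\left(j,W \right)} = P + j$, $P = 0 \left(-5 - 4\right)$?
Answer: $7752$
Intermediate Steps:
$f = 289$ ($f = 4 - -285 = 4 + 285 = 289$)
$P = 0$ ($P = 0 \left(-9\right) = 0$)
$r{\left(j,W \right)} = j$ ($r{\left(j,W \right)} = 0 + j = j$)
$r{\left(T{\left(3,1 \right)},-6 \right)} \left(357 + f\right) = 4 \cdot 3 \left(357 + 289\right) = 12 \cdot 646 = 7752$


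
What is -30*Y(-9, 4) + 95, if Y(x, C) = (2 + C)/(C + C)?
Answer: 145/2 ≈ 72.500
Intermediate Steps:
Y(x, C) = (2 + C)/(2*C) (Y(x, C) = (2 + C)/((2*C)) = (2 + C)*(1/(2*C)) = (2 + C)/(2*C))
-30*Y(-9, 4) + 95 = -15*(2 + 4)/4 + 95 = -15*6/4 + 95 = -30*¾ + 95 = -45/2 + 95 = 145/2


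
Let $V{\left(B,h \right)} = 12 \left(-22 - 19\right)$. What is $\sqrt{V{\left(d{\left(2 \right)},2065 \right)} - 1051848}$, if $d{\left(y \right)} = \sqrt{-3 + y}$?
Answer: $2 i \sqrt{263085} \approx 1025.8 i$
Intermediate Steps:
$V{\left(B,h \right)} = -492$ ($V{\left(B,h \right)} = 12 \left(-41\right) = -492$)
$\sqrt{V{\left(d{\left(2 \right)},2065 \right)} - 1051848} = \sqrt{-492 - 1051848} = \sqrt{-1052340} = 2 i \sqrt{263085}$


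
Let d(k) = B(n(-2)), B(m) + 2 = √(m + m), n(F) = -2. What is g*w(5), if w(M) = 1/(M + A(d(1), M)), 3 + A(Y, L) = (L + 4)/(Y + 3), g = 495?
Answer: 9405/137 + 8910*I/137 ≈ 68.65 + 65.036*I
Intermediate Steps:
B(m) = -2 + √2*√m (B(m) = -2 + √(m + m) = -2 + √(2*m) = -2 + √2*√m)
d(k) = -2 + 2*I (d(k) = -2 + √2*√(-2) = -2 + √2*(I*√2) = -2 + 2*I)
A(Y, L) = -3 + (4 + L)/(3 + Y) (A(Y, L) = -3 + (L + 4)/(Y + 3) = -3 + (4 + L)/(3 + Y))
w(M) = 1/(M + (1 - 2*I)*(1 + M - 6*I)/5) (w(M) = 1/(M + (-5 + M - 3*(-2 + 2*I))/(3 + (-2 + 2*I))) = 1/(M + (-5 + M + (6 - 6*I))/(1 + 2*I)) = 1/(M + ((1 - 2*I)/5)*(1 + M - 6*I)) = 1/(M + (1 - 2*I)*(1 + M - 6*I)/5))
g*w(5) = 495*(5/(-11 - 8*I + 6*5 - 2*I*5)) = 495*(5/(-11 - 8*I + 30 - 10*I)) = 495*(5/(19 - 18*I)) = 495*(5*((19 + 18*I)/685)) = 495*((19 + 18*I)/137) = 495*(19 + 18*I)/137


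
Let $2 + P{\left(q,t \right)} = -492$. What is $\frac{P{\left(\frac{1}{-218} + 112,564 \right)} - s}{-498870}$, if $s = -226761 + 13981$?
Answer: $- \frac{35381}{83145} \approx -0.42553$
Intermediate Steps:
$P{\left(q,t \right)} = -494$ ($P{\left(q,t \right)} = -2 - 492 = -494$)
$s = -212780$
$\frac{P{\left(\frac{1}{-218} + 112,564 \right)} - s}{-498870} = \frac{-494 - -212780}{-498870} = \left(-494 + 212780\right) \left(- \frac{1}{498870}\right) = 212286 \left(- \frac{1}{498870}\right) = - \frac{35381}{83145}$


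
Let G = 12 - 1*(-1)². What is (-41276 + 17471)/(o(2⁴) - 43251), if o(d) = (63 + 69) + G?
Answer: 23805/43108 ≈ 0.55222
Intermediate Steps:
G = 11 (G = 12 - 1*1 = 12 - 1 = 11)
o(d) = 143 (o(d) = (63 + 69) + 11 = 132 + 11 = 143)
(-41276 + 17471)/(o(2⁴) - 43251) = (-41276 + 17471)/(143 - 43251) = -23805/(-43108) = -23805*(-1/43108) = 23805/43108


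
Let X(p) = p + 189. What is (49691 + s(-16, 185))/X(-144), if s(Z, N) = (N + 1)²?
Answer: 84287/45 ≈ 1873.0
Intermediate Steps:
s(Z, N) = (1 + N)²
X(p) = 189 + p
(49691 + s(-16, 185))/X(-144) = (49691 + (1 + 185)²)/(189 - 144) = (49691 + 186²)/45 = (49691 + 34596)*(1/45) = 84287*(1/45) = 84287/45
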